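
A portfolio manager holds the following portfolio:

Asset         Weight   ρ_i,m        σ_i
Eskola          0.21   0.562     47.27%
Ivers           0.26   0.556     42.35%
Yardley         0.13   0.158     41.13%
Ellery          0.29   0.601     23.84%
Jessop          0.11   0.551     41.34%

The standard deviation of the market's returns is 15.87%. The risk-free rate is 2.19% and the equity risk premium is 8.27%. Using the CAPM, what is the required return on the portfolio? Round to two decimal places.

12.20%

β_Eskola = 0.562 × 47.27% / 15.87% = 1.6740
β_Ivers = 0.556 × 42.35% / 15.87% = 1.4837
β_Yardley = 0.158 × 41.13% / 15.87% = 0.4095
β_Ellery = 0.601 × 23.84% / 15.87% = 0.9028
β_Jessop = 0.551 × 41.34% / 15.87% = 1.4353
β_P = Σ w_i β_i = 0.21×1.6740 + 0.26×1.4837 + 0.13×0.4095 + 0.29×0.9028 + 0.11×1.4353 = 1.2102
E(R_P) = R_f + β_P × MRP = 2.19% + 1.2102 × 8.27% = 12.20%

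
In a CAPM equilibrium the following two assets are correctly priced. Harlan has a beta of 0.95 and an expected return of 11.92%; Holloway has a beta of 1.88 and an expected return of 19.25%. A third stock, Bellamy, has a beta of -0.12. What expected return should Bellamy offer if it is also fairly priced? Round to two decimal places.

3.49%

MRP (SML slope) = (19.25% − 11.92%) / (1.88 − 0.95) = 7.33% / 0.93 = 7.8817%
R_f (intercept) = 11.92% − 0.95 × 7.8817% = 4.4324%
E(R_Bellamy) = R_f + β × MRP = 4.4324% + -0.12 × 7.8817% = 3.49%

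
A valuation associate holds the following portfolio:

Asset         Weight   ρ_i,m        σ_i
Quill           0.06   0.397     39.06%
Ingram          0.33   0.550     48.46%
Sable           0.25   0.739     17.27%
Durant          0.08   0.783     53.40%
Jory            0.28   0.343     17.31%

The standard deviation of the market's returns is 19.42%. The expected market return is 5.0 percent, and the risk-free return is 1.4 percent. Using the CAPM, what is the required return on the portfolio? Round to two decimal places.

β_Quill = 0.397 × 39.06% / 19.42% = 0.7985
β_Ingram = 0.550 × 48.46% / 19.42% = 1.3725
β_Sable = 0.739 × 17.27% / 19.42% = 0.6572
β_Durant = 0.783 × 53.40% / 19.42% = 2.1530
β_Jory = 0.343 × 17.31% / 19.42% = 0.3057
β_P = Σ w_i β_i = 0.06×0.7985 + 0.33×1.3725 + 0.25×0.6572 + 0.08×2.1530 + 0.28×0.3057 = 0.9230
MRP = 5.0% − 1.4% = 3.60%
E(R_P) = R_f + β_P × MRP = 1.4% + 0.9230 × 3.6% = 4.72%

4.72%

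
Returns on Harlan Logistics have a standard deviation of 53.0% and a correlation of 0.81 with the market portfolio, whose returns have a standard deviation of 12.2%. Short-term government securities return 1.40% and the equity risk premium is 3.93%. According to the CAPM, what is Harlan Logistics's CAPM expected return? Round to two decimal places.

15.23%

β = ρ × σ_i / σ_m = 0.81 × 53.0% / 12.2% = 3.5189
E(R) = 1.40% + 3.5189 × 3.93% = 15.23%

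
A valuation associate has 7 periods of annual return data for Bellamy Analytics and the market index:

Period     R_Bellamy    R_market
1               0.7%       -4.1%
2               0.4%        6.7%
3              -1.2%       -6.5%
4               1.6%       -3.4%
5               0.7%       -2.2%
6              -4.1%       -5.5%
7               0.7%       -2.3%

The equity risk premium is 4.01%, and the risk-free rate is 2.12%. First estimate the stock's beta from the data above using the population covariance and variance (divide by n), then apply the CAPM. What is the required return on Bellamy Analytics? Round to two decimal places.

2.78%

Mean R_i = (0.7 + 0.4 − 1.2 + 1.6 + 0.7 − 4.1 + 0.7) / 7 = -0.1714%
Mean R_m = (-4.1 + 6.7 − 6.5 − 3.4 − 2.2 − 5.5 − 2.3) / 7 = -2.4714%
Σ(R_i − R̄_i)(R_m − R̄_m) = 18.6043  ⇒  Cov = 18.6043 / 7 = 2.6578
Σ(R_m − R̄_m)² = 113.1343  ⇒  Var(R_m) = 113.1343 / 7 = 16.1620
β = Cov / Var(R_m) = 2.6578 / 16.1620 = 0.1644
E(R) = R_f + β × MRP = 2.12% + 0.1644 × 4.01% = 2.78%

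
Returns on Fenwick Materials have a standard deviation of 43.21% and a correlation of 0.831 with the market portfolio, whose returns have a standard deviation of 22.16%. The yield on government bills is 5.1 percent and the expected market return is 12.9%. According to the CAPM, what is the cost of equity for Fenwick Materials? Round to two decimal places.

17.74%

β = ρ × σ_i / σ_m = 0.831 × 43.21% / 22.16% = 1.6204
MRP = 12.9% − 5.1% = 7.80%
E(R) = 5.1% + 1.6204 × 7.8% = 17.74%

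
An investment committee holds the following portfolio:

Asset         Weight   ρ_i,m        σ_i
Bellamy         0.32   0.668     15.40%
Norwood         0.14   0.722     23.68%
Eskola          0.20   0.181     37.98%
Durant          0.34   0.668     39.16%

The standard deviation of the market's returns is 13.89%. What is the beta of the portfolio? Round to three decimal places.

β_Bellamy = 0.668 × 15.40% / 13.89% = 0.7406
β_Norwood = 0.722 × 23.68% / 13.89% = 1.2309
β_Eskola = 0.181 × 37.98% / 13.89% = 0.4949
β_Durant = 0.668 × 39.16% / 13.89% = 1.8833
β_P = Σ w_i β_i = 0.32×0.7406 + 0.14×1.2309 + 0.20×0.4949 + 0.34×1.8833 = 1.1486

1.149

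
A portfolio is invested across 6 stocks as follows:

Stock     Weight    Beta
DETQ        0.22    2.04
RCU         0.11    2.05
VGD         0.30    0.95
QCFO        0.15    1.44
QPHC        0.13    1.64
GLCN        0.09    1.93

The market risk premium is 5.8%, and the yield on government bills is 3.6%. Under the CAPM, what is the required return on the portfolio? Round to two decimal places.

12.66%

β_P = Σ w_i β_i = 0.22×2.04 + 0.11×2.05 + 0.30×0.95 + 0.15×1.44 + 0.13×1.64 + 0.09×1.93 = 1.5622
E(R_P) = R_f + β_P × MRP = 3.6% + 1.5622 × 5.8% = 12.66%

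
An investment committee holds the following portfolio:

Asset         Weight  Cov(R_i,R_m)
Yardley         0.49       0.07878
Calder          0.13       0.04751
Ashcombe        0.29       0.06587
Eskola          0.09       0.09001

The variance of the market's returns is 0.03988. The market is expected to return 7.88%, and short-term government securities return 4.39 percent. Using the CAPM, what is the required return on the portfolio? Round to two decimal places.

10.69%

β_Yardley = 0.07878 / 0.03988 = 1.9754
β_Calder = 0.04751 / 0.03988 = 1.1913
β_Ashcombe = 0.06587 / 0.03988 = 1.6517
β_Eskola = 0.09001 / 0.03988 = 2.2570
β_P = Σ w_i β_i = 0.49×1.9754 + 0.13×1.1913 + 0.29×1.6517 + 0.09×2.2570 = 1.8049
MRP = 7.88% − 4.39% = 3.49%
E(R_P) = R_f + β_P × MRP = 4.39% + 1.8049 × 3.49% = 10.69%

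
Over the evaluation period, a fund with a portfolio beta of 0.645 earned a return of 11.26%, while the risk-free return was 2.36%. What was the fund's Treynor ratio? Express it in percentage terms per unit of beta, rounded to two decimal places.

Treynor = (R_P − R_f) / β_P = (11.26% − 2.36%) / 0.6450 = 8.90% / 0.6450 = 13.80%

13.80%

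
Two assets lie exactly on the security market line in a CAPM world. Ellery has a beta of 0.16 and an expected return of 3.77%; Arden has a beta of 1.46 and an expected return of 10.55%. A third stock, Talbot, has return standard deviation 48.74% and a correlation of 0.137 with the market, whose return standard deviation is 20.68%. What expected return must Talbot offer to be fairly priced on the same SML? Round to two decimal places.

4.62%

MRP = (10.55% − 3.77%) / (1.46 − 0.16) = 5.2154%
R_f = 3.77% − 0.16 × 5.2154% = 2.9355%
β_Talbot = ρ·σ_i/σ_m = 0.137 × 48.74 / 20.68 = 0.3229
E(R_Talbot) = R_f + β × MRP = 2.9355% + 0.3229 × 5.2154% = 4.62%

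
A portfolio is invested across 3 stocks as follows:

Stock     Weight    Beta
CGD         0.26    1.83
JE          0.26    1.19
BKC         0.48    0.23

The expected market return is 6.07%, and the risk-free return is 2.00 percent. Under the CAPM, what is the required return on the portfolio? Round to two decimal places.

β_P = Σ w_i β_i = 0.26×1.83 + 0.26×1.19 + 0.48×0.23 = 0.8956
MRP = 6.07% − 2.00% = 4.07%
E(R_P) = R_f + β_P × MRP = 2.00% + 0.8956 × 4.07% = 5.65%

5.65%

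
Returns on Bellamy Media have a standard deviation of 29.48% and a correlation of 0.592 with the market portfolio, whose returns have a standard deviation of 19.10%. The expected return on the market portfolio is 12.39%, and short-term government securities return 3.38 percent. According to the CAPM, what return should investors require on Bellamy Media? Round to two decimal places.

β = ρ × σ_i / σ_m = 0.592 × 29.48% / 19.10% = 0.9137
MRP = 12.39% − 3.38% = 9.01%
E(R) = 3.38% + 0.9137 × 9.01% = 11.61%

11.61%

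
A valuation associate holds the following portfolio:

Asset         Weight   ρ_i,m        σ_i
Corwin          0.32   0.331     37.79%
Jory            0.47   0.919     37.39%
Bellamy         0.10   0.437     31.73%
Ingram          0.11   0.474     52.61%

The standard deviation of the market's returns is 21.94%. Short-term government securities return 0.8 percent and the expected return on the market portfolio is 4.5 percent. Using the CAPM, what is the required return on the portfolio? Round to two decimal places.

4.90%

β_Corwin = 0.331 × 37.79% / 21.94% = 0.5701
β_Jory = 0.919 × 37.39% / 21.94% = 1.5662
β_Bellamy = 0.437 × 31.73% / 21.94% = 0.6320
β_Ingram = 0.474 × 52.61% / 21.94% = 1.1366
β_P = Σ w_i β_i = 0.32×0.5701 + 0.47×1.5662 + 0.10×0.6320 + 0.11×1.1366 = 1.1068
MRP = 4.5% − 0.8% = 3.70%
E(R_P) = R_f + β_P × MRP = 0.8% + 1.1068 × 3.7% = 4.90%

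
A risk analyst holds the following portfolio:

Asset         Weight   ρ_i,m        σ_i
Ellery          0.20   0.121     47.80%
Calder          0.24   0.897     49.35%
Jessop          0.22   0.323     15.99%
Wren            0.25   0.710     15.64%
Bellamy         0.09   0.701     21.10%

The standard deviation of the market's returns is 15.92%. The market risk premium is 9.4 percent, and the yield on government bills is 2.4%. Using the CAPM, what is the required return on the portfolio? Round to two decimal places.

12.45%

β_Ellery = 0.121 × 47.80% / 15.92% = 0.3633
β_Calder = 0.897 × 49.35% / 15.92% = 2.7806
β_Jessop = 0.323 × 15.99% / 15.92% = 0.3244
β_Wren = 0.710 × 15.64% / 15.92% = 0.6975
β_Bellamy = 0.701 × 21.10% / 15.92% = 0.9291
β_P = Σ w_i β_i = 0.20×0.3633 + 0.24×2.7806 + 0.22×0.3244 + 0.25×0.6975 + 0.09×0.9291 = 1.0694
E(R_P) = R_f + β_P × MRP = 2.4% + 1.0694 × 9.4% = 12.45%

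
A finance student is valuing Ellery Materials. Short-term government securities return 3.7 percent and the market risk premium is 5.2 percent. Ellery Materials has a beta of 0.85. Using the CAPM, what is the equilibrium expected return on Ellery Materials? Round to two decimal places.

8.12%

E(R) = R_f + β × MRP = 3.7% + 0.85 × 5.2% = 8.12%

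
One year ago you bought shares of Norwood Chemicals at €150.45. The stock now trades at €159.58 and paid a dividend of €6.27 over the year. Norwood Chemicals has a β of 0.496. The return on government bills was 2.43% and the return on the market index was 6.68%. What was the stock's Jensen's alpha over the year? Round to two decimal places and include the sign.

+5.70%

Realised HPR = (P1 + D1 − P0) / P0 = (159.58 + 6.27 − 150.45) / 150.45 = 15.40 / 150.45 = 10.2360%
MRP = 6.68% − 2.43% = 4.25%
CAPM required = R_f + β·MRP = 2.43% + 0.496 × 4.25% = 4.53800%
α = realised − required = 10.2360% − 4.53800% = +5.70%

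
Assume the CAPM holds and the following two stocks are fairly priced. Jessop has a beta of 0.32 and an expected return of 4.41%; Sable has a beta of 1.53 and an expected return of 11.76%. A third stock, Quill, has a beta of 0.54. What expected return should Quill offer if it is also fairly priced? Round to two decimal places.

5.75%

MRP (SML slope) = (11.76% − 4.41%) / (1.53 − 0.32) = 7.35% / 1.21 = 6.0744%
R_f (intercept) = 4.41% − 0.32 × 6.0744% = 2.4662%
E(R_Quill) = R_f + β × MRP = 2.4662% + 0.54 × 6.0744% = 5.75%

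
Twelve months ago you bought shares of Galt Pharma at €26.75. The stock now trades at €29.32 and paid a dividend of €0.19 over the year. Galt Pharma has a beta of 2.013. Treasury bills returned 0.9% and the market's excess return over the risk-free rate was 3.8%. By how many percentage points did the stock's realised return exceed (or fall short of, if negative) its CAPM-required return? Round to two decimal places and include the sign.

+1.77%

Realised HPR = (P1 + D1 − P0) / P0 = (29.32 + 0.19 − 26.75) / 26.75 = 2.76 / 26.75 = 10.3178%
CAPM required = R_f + β·MRP = 0.9% + 2.013 × 3.8% = 8.5494%
α = realised − required = 10.3178% − 8.5494% = +1.77%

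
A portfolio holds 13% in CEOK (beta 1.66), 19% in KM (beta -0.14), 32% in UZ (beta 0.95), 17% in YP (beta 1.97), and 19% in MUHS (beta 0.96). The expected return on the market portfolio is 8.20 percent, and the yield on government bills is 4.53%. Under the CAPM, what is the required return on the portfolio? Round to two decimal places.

8.24%

β_P = Σ w_i β_i = 0.13×1.66 + 0.19×-0.14 + 0.32×0.95 + 0.17×1.97 + 0.19×0.96 = 1.0105
MRP = 8.20% − 4.53% = 3.67%
E(R_P) = R_f + β_P × MRP = 4.53% + 1.0105 × 3.67% = 8.24%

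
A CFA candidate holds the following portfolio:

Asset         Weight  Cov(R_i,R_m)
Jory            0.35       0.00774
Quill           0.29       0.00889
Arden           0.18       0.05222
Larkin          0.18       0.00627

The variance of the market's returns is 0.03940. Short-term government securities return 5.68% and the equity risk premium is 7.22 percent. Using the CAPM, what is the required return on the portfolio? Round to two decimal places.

β_Jory = 0.00774 / 0.03940 = 0.1964
β_Quill = 0.00889 / 0.03940 = 0.2256
β_Arden = 0.05222 / 0.03940 = 1.3254
β_Larkin = 0.00627 / 0.03940 = 0.1591
β_P = Σ w_i β_i = 0.35×0.1964 + 0.29×0.2256 + 0.18×1.3254 + 0.18×0.1591 = 0.4014
E(R_P) = R_f + β_P × MRP = 5.68% + 0.4014 × 7.22% = 8.58%

8.58%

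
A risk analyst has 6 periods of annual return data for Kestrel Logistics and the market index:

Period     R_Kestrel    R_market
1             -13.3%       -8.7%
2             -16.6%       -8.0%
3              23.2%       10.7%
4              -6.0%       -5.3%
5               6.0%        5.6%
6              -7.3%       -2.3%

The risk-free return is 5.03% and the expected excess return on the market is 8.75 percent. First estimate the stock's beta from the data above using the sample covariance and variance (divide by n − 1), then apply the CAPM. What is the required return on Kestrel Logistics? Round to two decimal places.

Mean R_i = (-13.3 − 16.6 + 23.2 − 6.0 + 6.0 − 7.3) / 6 = -2.3333%
Mean R_m = (-8.7 − 8.0 + 10.7 − 5.3 + 5.6 − 2.3) / 6 = -1.3333%
Σ(R_i − R̄_i)(R_m − R̄_m) = 560.2733  ⇒  Cov = 560.2733 / 5 = 112.0547
Σ(R_m − R̄_m)² = 308.2533  ⇒  Var(R_m) = 308.2533 / 5 = 61.6507
β = Cov / Var(R_m) = 112.0547 / 61.6507 = 1.8176
E(R) = R_f + β × MRP = 5.03% + 1.8176 × 8.75% = 20.93%

20.93%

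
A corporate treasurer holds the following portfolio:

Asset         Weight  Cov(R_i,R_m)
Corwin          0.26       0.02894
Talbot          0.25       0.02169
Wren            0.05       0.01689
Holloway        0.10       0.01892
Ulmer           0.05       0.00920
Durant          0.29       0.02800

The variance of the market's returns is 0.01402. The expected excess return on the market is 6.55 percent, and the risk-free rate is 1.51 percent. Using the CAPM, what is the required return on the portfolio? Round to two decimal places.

β_Corwin = 0.02894 / 0.01402 = 2.0642
β_Talbot = 0.02169 / 0.01402 = 1.5471
β_Wren = 0.01689 / 0.01402 = 1.2047
β_Holloway = 0.01892 / 0.01402 = 1.3495
β_Ulmer = 0.00920 / 0.01402 = 0.6562
β_Durant = 0.02800 / 0.01402 = 1.9971
β_P = Σ w_i β_i = 0.26×2.0642 + 0.25×1.5471 + 0.05×1.2047 + 0.10×1.3495 + 0.05×0.6562 + 0.29×1.9971 = 1.7306
E(R_P) = R_f + β_P × MRP = 1.51% + 1.7306 × 6.55% = 12.85%

12.85%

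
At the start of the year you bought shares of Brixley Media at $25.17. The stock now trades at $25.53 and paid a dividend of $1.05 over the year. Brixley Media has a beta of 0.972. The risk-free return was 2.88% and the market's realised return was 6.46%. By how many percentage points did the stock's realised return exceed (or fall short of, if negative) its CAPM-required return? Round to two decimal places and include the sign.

-0.76%

Realised HPR = (P1 + D1 − P0) / P0 = (25.53 + 1.05 − 25.17) / 25.17 = 1.41 / 25.17 = 5.6019%
MRP = 6.46% − 2.88% = 3.58%
CAPM required = R_f + β·MRP = 2.88% + 0.972 × 3.58% = 6.35976%
α = realised − required = 5.6019% − 6.35976% = -0.76%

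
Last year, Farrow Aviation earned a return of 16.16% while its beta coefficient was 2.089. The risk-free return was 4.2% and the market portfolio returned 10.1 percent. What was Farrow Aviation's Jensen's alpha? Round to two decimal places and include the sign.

Market excess return = 10.1% − 4.2% = 5.90%
CAPM benchmark = R_f + β(R_m − R_f) = 4.2% + 2.089 × 5.9% = 16.5251%
α = actual − benchmark = 16.16% − 16.5251% = -0.37%

-0.37%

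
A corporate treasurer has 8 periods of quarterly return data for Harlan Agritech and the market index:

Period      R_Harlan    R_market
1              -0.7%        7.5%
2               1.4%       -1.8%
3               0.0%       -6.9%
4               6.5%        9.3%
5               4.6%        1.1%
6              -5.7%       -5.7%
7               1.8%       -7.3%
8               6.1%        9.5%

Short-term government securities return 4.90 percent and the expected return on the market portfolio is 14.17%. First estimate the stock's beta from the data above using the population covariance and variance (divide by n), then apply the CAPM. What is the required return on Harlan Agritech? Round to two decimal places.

8.06%

Mean R_i = (-0.7 + 1.4 + 0.0 + 6.5 + 4.6 − 5.7 + 1.8 + 6.1) / 8 = 1.7500%
Mean R_m = (7.5 − 1.8 − 6.9 + 9.3 + 1.1 − 5.7 − 7.3 + 9.5) / 8 = 0.7125%
Σ(R_i − R̄_i)(R_m − R̄_m) = 125.0650  ⇒  Cov = 125.0650 / 8 = 15.6331
Σ(R_m − R̄_m)² = 366.7688  ⇒  Var(R_m) = 366.7688 / 8 = 45.8461
β = Cov / Var(R_m) = 15.6331 / 45.8461 = 0.3410
MRP = 14.17% − 4.90% = 9.27%
E(R) = R_f + β × MRP = 4.90% + 0.3410 × 9.27% = 8.06%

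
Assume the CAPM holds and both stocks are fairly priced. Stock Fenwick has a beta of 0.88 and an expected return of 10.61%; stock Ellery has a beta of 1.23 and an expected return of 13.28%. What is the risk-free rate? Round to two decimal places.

3.90%

Both satisfy E(R) = R_f + β·MRP, so the slope of the SML is
MRP = (13.28% − 10.61%) / (1.23 − 0.88) = 2.67% / 0.35 = 7.6286%
R_f = E(R_Fenwick) − β_Fenwick·MRP = 10.61% − 0.88 × 7.6286% = 3.8968%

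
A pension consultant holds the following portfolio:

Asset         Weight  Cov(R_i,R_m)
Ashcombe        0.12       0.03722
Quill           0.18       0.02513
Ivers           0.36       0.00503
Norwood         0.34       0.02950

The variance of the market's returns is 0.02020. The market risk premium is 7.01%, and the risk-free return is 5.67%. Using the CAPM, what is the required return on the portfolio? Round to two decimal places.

β_Ashcombe = 0.03722 / 0.02020 = 1.8426
β_Quill = 0.02513 / 0.02020 = 1.2441
β_Ivers = 0.00503 / 0.02020 = 0.2490
β_Norwood = 0.02950 / 0.02020 = 1.4604
β_P = Σ w_i β_i = 0.12×1.8426 + 0.18×1.2441 + 0.36×0.2490 + 0.34×1.4604 = 1.0312
E(R_P) = R_f + β_P × MRP = 5.67% + 1.0312 × 7.01% = 12.90%

12.90%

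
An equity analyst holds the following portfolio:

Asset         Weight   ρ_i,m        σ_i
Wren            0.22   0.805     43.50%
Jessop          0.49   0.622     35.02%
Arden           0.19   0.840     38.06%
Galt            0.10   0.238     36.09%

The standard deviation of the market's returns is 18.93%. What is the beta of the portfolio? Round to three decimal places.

β_Wren = 0.805 × 43.50% / 18.93% = 1.8498
β_Jessop = 0.622 × 35.02% / 18.93% = 1.1507
β_Arden = 0.840 × 38.06% / 18.93% = 1.6889
β_Galt = 0.238 × 36.09% / 18.93% = 0.4537
β_P = Σ w_i β_i = 0.22×1.8498 + 0.49×1.1507 + 0.19×1.6889 + 0.10×0.4537 = 1.3371

1.337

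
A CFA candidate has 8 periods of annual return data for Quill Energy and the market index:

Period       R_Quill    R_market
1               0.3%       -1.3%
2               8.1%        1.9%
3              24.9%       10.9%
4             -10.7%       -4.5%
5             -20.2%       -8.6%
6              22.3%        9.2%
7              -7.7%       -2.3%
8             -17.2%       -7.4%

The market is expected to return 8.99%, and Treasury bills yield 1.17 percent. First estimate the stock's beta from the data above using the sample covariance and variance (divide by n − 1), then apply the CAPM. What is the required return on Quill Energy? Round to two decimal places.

19.69%

Mean R_i = (0.3 + 8.1 + 24.9 − 10.7 − 20.2 + 22.3 − 7.7 − 17.2) / 8 = -0.0250%
Mean R_m = (-1.3 + 1.9 + 10.9 − 4.5 − 8.6 + 9.2 − 2.3 − 7.4) / 8 = -0.2625%
Σ(R_i − R̄_i)(R_m − R̄_m) = 858.3775  ⇒  Cov = 858.3775 / 7 = 122.6254
Σ(R_m − R̄_m)² = 362.4588  ⇒  Var(R_m) = 362.4588 / 7 = 51.7798
β = Cov / Var(R_m) = 122.6254 / 51.7798 = 2.3682
MRP = 8.99% − 1.17% = 7.82%
E(R) = R_f + β × MRP = 1.17% + 2.3682 × 7.82% = 19.69%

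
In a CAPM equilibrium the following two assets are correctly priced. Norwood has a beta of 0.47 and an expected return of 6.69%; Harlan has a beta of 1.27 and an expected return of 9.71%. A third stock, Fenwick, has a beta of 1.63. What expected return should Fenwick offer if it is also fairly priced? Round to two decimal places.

11.07%

MRP (SML slope) = (9.71% − 6.69%) / (1.27 − 0.47) = 3.02% / 0.80 = 3.7750%
R_f (intercept) = 6.69% − 0.47 × 3.7750% = 4.9158%
E(R_Fenwick) = R_f + β × MRP = 4.9158% + 1.63 × 3.7750% = 11.07%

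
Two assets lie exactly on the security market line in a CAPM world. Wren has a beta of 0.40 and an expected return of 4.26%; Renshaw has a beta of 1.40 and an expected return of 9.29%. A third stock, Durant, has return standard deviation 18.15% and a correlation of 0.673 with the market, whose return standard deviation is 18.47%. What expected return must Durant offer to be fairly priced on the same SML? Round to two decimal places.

5.57%

MRP = (9.29% − 4.26%) / (1.40 − 0.40) = 5.0300%
R_f = 4.26% − 0.40 × 5.0300% = 2.2480%
β_Durant = ρ·σ_i/σ_m = 0.673 × 18.15 / 18.47 = 0.6613
E(R_Durant) = R_f + β × MRP = 2.2480% + 0.6613 × 5.0300% = 5.57%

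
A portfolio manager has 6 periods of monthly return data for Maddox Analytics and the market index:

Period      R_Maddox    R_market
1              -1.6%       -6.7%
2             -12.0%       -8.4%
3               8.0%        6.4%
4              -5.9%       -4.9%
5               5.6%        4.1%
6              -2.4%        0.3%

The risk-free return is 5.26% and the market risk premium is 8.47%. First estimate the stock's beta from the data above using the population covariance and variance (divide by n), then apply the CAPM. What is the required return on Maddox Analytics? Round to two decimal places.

Mean R_i = (-1.6 − 12.0 + 8.0 − 5.9 + 5.6 − 2.4) / 6 = -1.3833%
Mean R_m = (-6.7 − 8.4 + 6.4 − 4.9 + 4.1 + 0.3) / 6 = -1.5333%
Σ(R_i − R̄_i)(R_m − R̄_m) = 201.1433  ⇒  Cov = 201.1433 / 6 = 33.5239
Σ(R_m − R̄_m)² = 183.2133  ⇒  Var(R_m) = 183.2133 / 6 = 30.5356
β = Cov / Var(R_m) = 33.5239 / 30.5356 = 1.0979
E(R) = R_f + β × MRP = 5.26% + 1.0979 × 8.47% = 14.56%

14.56%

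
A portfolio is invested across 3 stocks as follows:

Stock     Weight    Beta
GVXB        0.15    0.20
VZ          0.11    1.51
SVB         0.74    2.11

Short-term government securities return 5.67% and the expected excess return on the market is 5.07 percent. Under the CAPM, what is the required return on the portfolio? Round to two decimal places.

14.58%

β_P = Σ w_i β_i = 0.15×0.20 + 0.11×1.51 + 0.74×2.11 = 1.7575
E(R_P) = R_f + β_P × MRP = 5.67% + 1.7575 × 5.07% = 14.58%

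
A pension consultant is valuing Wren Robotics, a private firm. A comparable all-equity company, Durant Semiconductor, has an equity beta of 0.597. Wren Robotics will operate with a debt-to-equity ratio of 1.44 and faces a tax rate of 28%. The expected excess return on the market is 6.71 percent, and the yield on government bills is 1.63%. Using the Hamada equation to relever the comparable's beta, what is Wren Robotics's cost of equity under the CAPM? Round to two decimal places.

β_L = β_U × [1 + (1 − t)(D/E)] = 0.597 × [1 + (1 − 0.28) × 1.44]
    = 0.597 × [1 + 0.72 × 1.44] = 0.597 × 2.0368 = 1.2160
E(R) = R_f + β_L × MRP = 1.63% + 1.2160 × 6.71% = 9.79%

9.79%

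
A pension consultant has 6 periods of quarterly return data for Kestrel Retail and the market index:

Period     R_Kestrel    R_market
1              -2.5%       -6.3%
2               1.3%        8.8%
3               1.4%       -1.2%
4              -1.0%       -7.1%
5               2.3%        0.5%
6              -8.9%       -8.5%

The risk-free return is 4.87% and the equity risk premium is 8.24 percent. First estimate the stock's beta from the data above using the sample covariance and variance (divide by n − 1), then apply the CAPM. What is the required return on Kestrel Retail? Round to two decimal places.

8.50%

Mean R_i = (-2.5 + 1.3 + 1.4 − 1.0 + 2.3 − 8.9) / 6 = -1.2333%
Mean R_m = (-6.3 + 8.8 − 1.2 − 7.1 + 0.5 − 8.5) / 6 = -2.3000%
Σ(R_i − R̄_i)(R_m − R̄_m) = 92.3900  ⇒  Cov = 92.3900 / 5 = 18.4780
Σ(R_m − R̄_m)² = 209.7400  ⇒  Var(R_m) = 209.7400 / 5 = 41.9480
β = Cov / Var(R_m) = 18.4780 / 41.9480 = 0.4405
E(R) = R_f + β × MRP = 4.87% + 0.4405 × 8.24% = 8.50%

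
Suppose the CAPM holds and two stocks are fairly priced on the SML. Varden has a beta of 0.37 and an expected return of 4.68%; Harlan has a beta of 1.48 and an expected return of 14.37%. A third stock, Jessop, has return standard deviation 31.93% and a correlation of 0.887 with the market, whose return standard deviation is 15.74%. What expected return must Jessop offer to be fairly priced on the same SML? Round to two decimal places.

17.16%

MRP = (14.37% − 4.68%) / (1.48 − 0.37) = 8.7297%
R_f = 4.68% − 0.37 × 8.7297% = 1.4500%
β_Jessop = ρ·σ_i/σ_m = 0.887 × 31.93 / 15.74 = 1.7994
E(R_Jessop) = R_f + β × MRP = 1.4500% + 1.7994 × 8.7297% = 17.16%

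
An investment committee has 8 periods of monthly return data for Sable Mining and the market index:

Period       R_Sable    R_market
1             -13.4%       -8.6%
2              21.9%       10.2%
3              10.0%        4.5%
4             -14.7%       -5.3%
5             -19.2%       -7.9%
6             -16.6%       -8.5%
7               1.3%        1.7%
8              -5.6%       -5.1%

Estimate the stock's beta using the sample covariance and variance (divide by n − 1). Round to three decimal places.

Mean R_i = (-13.4 + 21.9 + 10.0 − 14.7 − 19.2 − 16.6 + 1.3 − 5.6) / 8 = -4.5375%
Mean R_m = (-8.6 + 10.2 + 4.5 − 5.3 − 7.9 − 8.5 + 1.7 − 5.1) / 8 = -2.3750%
Σ(R_i − R̄_i)(R_m − R̄_m) = 698.8675  ⇒  Cov = 698.8675 / 7 = 99.8382
Σ(R_m − R̄_m)² = 344.7750  ⇒  Var(R_m) = 344.7750 / 7 = 49.2536
β = Cov / Var(R_m) = 99.8382 / 49.2536 = 2.0270

2.027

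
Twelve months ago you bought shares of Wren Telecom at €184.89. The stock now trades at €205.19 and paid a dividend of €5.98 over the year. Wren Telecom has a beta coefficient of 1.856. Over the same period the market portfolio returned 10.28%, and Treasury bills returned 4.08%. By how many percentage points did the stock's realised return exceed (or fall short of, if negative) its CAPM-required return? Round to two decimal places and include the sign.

-1.37%

Realised HPR = (P1 + D1 − P0) / P0 = (205.19 + 5.98 − 184.89) / 184.89 = 26.28 / 184.89 = 14.2139%
MRP = 10.28% − 4.08% = 6.20%
CAPM required = R_f + β·MRP = 4.08% + 1.856 × 6.20% = 15.58720%
α = realised − required = 14.2139% − 15.58720% = -1.37%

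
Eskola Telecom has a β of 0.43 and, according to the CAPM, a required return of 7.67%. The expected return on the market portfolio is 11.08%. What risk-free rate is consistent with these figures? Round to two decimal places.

5.10%

E(R) = R_f + β(E(R_m) − R_f) = R_f(1 − β) + β·E(R_m)
7.67% = R_f × (1 − 0.43) + 0.43 × 11.08%
7.67% = R_f × 0.57 + 4.7644%
R_f = (7.67% − 4.7644%) / 0.57 = 5.10%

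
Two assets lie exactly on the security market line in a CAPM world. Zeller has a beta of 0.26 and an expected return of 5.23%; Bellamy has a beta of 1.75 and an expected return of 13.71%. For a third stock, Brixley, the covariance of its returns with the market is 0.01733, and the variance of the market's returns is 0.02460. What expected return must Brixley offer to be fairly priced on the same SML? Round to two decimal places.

7.76%

MRP = (13.71% − 5.23%) / (1.75 − 0.26) = 5.6913%
R_f = 5.23% − 0.26 × 5.6913% = 3.7503%
β_Brixley = Cov / Var(R_m) = 0.01733 / 0.02460 = 0.7045
E(R_Brixley) = R_f + β × MRP = 3.7503% + 0.7045 × 5.6913% = 7.76%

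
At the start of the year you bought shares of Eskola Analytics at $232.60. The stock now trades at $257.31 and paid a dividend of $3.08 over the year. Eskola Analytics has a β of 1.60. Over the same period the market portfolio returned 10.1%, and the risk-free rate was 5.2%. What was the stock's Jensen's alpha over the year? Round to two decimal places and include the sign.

Realised HPR = (P1 + D1 − P0) / P0 = (257.31 + 3.08 − 232.60) / 232.60 = 27.79 / 232.60 = 11.9475%
MRP = 10.1% − 5.2% = 4.90%
CAPM required = R_f + β·MRP = 5.2% + 1.60 × 4.9% = 13.0400%
α = realised − required = 11.9475% − 13.0400% = -1.09%

-1.09%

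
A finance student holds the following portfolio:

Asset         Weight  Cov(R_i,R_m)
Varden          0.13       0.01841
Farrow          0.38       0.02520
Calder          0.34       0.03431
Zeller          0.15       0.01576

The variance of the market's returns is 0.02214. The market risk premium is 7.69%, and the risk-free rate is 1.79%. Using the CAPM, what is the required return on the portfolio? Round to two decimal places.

β_Varden = 0.01841 / 0.02214 = 0.8315
β_Farrow = 0.02520 / 0.02214 = 1.1382
β_Calder = 0.03431 / 0.02214 = 1.5497
β_Zeller = 0.01576 / 0.02214 = 0.7118
β_P = Σ w_i β_i = 0.13×0.8315 + 0.38×1.1382 + 0.34×1.5497 + 0.15×0.7118 = 1.1743
E(R_P) = R_f + β_P × MRP = 1.79% + 1.1743 × 7.69% = 10.82%

10.82%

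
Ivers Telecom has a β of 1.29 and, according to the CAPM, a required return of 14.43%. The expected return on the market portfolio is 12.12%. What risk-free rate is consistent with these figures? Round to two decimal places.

4.15%

E(R) = R_f + β(E(R_m) − R_f) = R_f(1 − β) + β·E(R_m)
14.43% = R_f × (1 − 1.29) + 1.29 × 12.12%
14.43% = R_f × -0.29 + 15.6348%
R_f = (14.43% − 15.6348%) / -0.29 = 4.15%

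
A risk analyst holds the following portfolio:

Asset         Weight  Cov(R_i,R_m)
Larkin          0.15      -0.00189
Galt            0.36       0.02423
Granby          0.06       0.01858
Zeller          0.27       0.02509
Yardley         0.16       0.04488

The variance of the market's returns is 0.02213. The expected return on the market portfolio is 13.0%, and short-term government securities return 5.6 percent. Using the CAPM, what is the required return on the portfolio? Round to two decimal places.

13.46%

β_Larkin = -0.00189 / 0.02213 = -0.0854
β_Galt = 0.02423 / 0.02213 = 1.0949
β_Granby = 0.01858 / 0.02213 = 0.8396
β_Zeller = 0.02509 / 0.02213 = 1.1338
β_Yardley = 0.04488 / 0.02213 = 2.0280
β_P = Σ w_i β_i = 0.15×-0.0854 + 0.36×1.0949 + 0.06×0.8396 + 0.27×1.1338 + 0.16×2.0280 = 1.0623
MRP = 13.0% − 5.6% = 7.40%
E(R_P) = R_f + β_P × MRP = 5.6% + 1.0623 × 7.4% = 13.46%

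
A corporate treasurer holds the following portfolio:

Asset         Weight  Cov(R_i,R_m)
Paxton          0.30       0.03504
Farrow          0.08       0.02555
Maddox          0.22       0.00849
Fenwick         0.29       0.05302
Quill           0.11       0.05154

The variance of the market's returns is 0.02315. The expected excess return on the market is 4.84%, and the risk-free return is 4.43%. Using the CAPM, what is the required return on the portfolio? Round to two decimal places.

11.85%

β_Paxton = 0.03504 / 0.02315 = 1.5136
β_Farrow = 0.02555 / 0.02315 = 1.1037
β_Maddox = 0.00849 / 0.02315 = 0.3667
β_Fenwick = 0.05302 / 0.02315 = 2.2903
β_Quill = 0.05154 / 0.02315 = 2.2263
β_P = Σ w_i β_i = 0.30×1.5136 + 0.08×1.1037 + 0.22×0.3667 + 0.29×2.2903 + 0.11×2.2263 = 1.5321
E(R_P) = R_f + β_P × MRP = 4.43% + 1.5321 × 4.84% = 11.85%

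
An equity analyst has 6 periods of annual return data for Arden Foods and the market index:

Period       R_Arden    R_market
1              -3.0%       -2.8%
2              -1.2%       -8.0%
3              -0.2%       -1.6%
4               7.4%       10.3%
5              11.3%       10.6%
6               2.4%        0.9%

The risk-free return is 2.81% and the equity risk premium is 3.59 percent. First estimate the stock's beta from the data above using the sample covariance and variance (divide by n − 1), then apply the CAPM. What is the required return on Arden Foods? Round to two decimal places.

Mean R_i = (-3.0 − 1.2 − 0.2 + 7.4 + 11.3 + 2.4) / 6 = 2.7833%
Mean R_m = (-2.8 − 8.0 − 1.6 + 10.3 + 10.6 + 0.9) / 6 = 1.5667%
Σ(R_i − R̄_i)(R_m − R̄_m) = 190.3167  ⇒  Cov = 190.3167 / 5 = 38.0633
Σ(R_m − R̄_m)² = 278.9333  ⇒  Var(R_m) = 278.9333 / 5 = 55.7867
β = Cov / Var(R_m) = 38.0633 / 55.7867 = 0.6823
E(R) = R_f + β × MRP = 2.81% + 0.6823 × 3.59% = 5.26%

5.26%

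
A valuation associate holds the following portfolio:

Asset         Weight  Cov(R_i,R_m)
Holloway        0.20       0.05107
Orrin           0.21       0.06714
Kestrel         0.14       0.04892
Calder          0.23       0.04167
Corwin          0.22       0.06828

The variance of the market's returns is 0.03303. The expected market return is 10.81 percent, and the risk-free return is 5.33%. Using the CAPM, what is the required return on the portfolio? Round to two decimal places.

β_Holloway = 0.05107 / 0.03303 = 1.5462
β_Orrin = 0.06714 / 0.03303 = 2.0327
β_Kestrel = 0.04892 / 0.03303 = 1.4811
β_Calder = 0.04167 / 0.03303 = 1.2616
β_Corwin = 0.06828 / 0.03303 = 2.0672
β_P = Σ w_i β_i = 0.20×1.5462 + 0.21×2.0327 + 0.14×1.4811 + 0.23×1.2616 + 0.22×2.0672 = 1.6884
MRP = 10.81% − 5.33% = 5.48%
E(R_P) = R_f + β_P × MRP = 5.33% + 1.6884 × 5.48% = 14.58%

14.58%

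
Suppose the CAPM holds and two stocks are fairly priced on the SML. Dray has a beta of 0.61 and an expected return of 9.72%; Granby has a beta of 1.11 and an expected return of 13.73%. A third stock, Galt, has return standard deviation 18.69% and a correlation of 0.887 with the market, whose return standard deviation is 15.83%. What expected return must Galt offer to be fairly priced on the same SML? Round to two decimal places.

MRP = (13.73% − 9.72%) / (1.11 − 0.61) = 8.0200%
R_f = 9.72% − 0.61 × 8.0200% = 4.8278%
β_Galt = ρ·σ_i/σ_m = 0.887 × 18.69 / 15.83 = 1.0473
E(R_Galt) = R_f + β × MRP = 4.8278% + 1.0473 × 8.0200% = 13.23%

13.23%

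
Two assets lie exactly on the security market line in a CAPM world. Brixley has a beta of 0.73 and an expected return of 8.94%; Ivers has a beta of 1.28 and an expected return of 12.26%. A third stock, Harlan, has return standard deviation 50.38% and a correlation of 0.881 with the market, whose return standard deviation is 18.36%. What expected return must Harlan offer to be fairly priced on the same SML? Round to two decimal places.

19.13%

MRP = (12.26% − 8.94%) / (1.28 − 0.73) = 6.0364%
R_f = 8.94% − 0.73 × 6.0364% = 4.5334%
β_Harlan = ρ·σ_i/σ_m = 0.881 × 50.38 / 18.36 = 2.4175
E(R_Harlan) = R_f + β × MRP = 4.5334% + 2.4175 × 6.0364% = 19.13%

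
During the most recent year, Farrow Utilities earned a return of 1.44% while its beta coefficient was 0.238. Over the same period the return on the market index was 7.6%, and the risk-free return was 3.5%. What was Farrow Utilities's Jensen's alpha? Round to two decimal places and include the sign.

-3.04%

Market excess return = 7.6% − 3.5% = 4.10%
CAPM benchmark = R_f + β(R_m − R_f) = 3.5% + 0.238 × 4.1% = 4.4758%
α = actual − benchmark = 1.44% − 4.4758% = -3.04%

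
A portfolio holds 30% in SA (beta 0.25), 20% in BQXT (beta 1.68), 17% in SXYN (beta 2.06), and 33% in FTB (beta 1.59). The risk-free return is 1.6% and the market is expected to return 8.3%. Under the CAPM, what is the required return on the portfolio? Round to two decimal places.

β_P = Σ w_i β_i = 0.30×0.25 + 0.20×1.68 + 0.17×2.06 + 0.33×1.59 = 1.2859
MRP = 8.3% − 1.6% = 6.70%
E(R_P) = R_f + β_P × MRP = 1.6% + 1.2859 × 6.7% = 10.22%

10.22%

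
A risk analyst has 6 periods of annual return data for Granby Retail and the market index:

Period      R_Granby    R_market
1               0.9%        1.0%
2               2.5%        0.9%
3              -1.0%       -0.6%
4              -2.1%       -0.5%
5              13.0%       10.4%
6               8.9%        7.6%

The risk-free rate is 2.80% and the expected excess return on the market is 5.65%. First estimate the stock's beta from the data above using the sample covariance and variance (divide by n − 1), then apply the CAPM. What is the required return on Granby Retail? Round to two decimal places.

9.93%

Mean R_i = (0.9 + 2.5 − 1.0 − 2.1 + 13.0 + 8.9) / 6 = 3.7000%
Mean R_m = (1.0 + 0.9 − 0.6 − 0.5 + 10.4 + 7.6) / 6 = 3.1333%
Σ(R_i − R̄_i)(R_m − R̄_m) = 138.0800  ⇒  Cov = 138.0800 / 5 = 27.6160
Σ(R_m − R̄_m)² = 109.4333  ⇒  Var(R_m) = 109.4333 / 5 = 21.8867
β = Cov / Var(R_m) = 27.6160 / 21.8867 = 1.2618
E(R) = R_f + β × MRP = 2.80% + 1.2618 × 5.65% = 9.93%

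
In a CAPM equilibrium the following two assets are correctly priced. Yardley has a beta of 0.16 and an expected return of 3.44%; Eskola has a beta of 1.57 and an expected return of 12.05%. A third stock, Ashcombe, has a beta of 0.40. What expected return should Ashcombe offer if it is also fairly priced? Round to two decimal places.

MRP (SML slope) = (12.05% − 3.44%) / (1.57 − 0.16) = 8.61% / 1.41 = 6.1064%
R_f (intercept) = 3.44% − 0.16 × 6.1064% = 2.4630%
E(R_Ashcombe) = R_f + β × MRP = 2.4630% + 0.40 × 6.1064% = 4.91%

4.91%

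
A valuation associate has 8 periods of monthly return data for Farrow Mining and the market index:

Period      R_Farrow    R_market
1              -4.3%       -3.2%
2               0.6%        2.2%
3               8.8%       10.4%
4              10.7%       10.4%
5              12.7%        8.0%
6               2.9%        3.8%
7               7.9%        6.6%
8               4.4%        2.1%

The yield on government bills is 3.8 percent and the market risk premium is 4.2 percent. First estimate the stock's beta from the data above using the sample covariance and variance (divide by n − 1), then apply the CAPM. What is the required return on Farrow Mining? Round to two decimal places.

Mean R_i = (-4.3 + 0.6 + 8.8 + 10.7 + 12.7 + 2.9 + 7.9 + 4.4) / 8 = 5.4625%
Mean R_m = (-3.2 + 2.2 + 10.4 + 10.4 + 8.0 + 3.8 + 6.6 + 2.1) / 8 = 5.0375%
Σ(R_i − R̄_i)(R_m − R̄_m) = 171.7413  ⇒  Cov = 171.7413 / 7 = 24.5345
Σ(R_m − R̄_m)² = 154.7988  ⇒  Var(R_m) = 154.7988 / 7 = 22.1141
β = Cov / Var(R_m) = 24.5345 / 22.1141 = 1.1095
E(R) = R_f + β × MRP = 3.8% + 1.1095 × 4.2% = 8.46%

8.46%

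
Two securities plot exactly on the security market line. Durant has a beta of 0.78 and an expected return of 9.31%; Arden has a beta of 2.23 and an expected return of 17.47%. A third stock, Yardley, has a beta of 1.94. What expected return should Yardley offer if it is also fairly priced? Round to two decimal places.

15.84%

MRP (SML slope) = (17.47% − 9.31%) / (2.23 − 0.78) = 8.16% / 1.45 = 5.6276%
R_f (intercept) = 9.31% − 0.78 × 5.6276% = 4.9205%
E(R_Yardley) = R_f + β × MRP = 4.9205% + 1.94 × 5.6276% = 15.84%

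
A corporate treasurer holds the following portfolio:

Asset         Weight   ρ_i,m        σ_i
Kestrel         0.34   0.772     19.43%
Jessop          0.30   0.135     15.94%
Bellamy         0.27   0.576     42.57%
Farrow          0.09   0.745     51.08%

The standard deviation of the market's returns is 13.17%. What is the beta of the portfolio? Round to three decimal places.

β_Kestrel = 0.772 × 19.43% / 13.17% = 1.1389
β_Jessop = 0.135 × 15.94% / 13.17% = 0.1634
β_Bellamy = 0.576 × 42.57% / 13.17% = 1.8618
β_Farrow = 0.745 × 51.08% / 13.17% = 2.8895
β_P = Σ w_i β_i = 0.34×1.1389 + 0.30×0.1634 + 0.27×1.8618 + 0.09×2.8895 = 1.1990

1.199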